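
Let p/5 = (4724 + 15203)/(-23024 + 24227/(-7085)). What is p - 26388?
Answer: -4305888771571/163149267 ≈ -26392.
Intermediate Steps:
p = -705913975/163149267 (p = 5*((4724 + 15203)/(-23024 + 24227/(-7085))) = 5*(19927/(-23024 + 24227*(-1/7085))) = 5*(19927/(-23024 - 24227/7085)) = 5*(19927/(-163149267/7085)) = 5*(19927*(-7085/163149267)) = 5*(-141182795/163149267) = -705913975/163149267 ≈ -4.3268)
p - 26388 = -705913975/163149267 - 26388 = -4305888771571/163149267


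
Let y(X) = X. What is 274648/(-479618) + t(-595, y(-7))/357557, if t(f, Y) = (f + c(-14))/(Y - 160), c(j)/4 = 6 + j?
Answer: -8199742936913/14319479564371 ≈ -0.57263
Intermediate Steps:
c(j) = 24 + 4*j (c(j) = 4*(6 + j) = 24 + 4*j)
t(f, Y) = (-32 + f)/(-160 + Y) (t(f, Y) = (f + (24 + 4*(-14)))/(Y - 160) = (f + (24 - 56))/(-160 + Y) = (f - 32)/(-160 + Y) = (-32 + f)/(-160 + Y))
274648/(-479618) + t(-595, y(-7))/357557 = 274648/(-479618) + ((-32 - 595)/(-160 - 7))/357557 = 274648*(-1/479618) + (-627/(-167))*(1/357557) = -137324/239809 - 1/167*(-627)*(1/357557) = -137324/239809 + (627/167)*(1/357557) = -137324/239809 + 627/59712019 = -8199742936913/14319479564371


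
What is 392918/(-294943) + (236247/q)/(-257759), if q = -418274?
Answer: -42361947552425867/31798951558355938 ≈ -1.3322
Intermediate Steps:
392918/(-294943) + (236247/q)/(-257759) = 392918/(-294943) + (236247/(-418274))/(-257759) = 392918*(-1/294943) + (236247*(-1/418274))*(-1/257759) = -392918/294943 - 236247/418274*(-1/257759) = -392918/294943 + 236247/107813887966 = -42361947552425867/31798951558355938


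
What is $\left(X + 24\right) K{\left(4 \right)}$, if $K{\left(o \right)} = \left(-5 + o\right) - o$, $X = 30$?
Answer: $-270$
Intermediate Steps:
$K{\left(o \right)} = -5$
$\left(X + 24\right) K{\left(4 \right)} = \left(30 + 24\right) \left(-5\right) = 54 \left(-5\right) = -270$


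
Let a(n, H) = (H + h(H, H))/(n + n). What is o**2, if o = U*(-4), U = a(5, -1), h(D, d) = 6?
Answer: 4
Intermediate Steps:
a(n, H) = (6 + H)/(2*n) (a(n, H) = (H + 6)/(n + n) = (6 + H)/((2*n)) = (6 + H)*(1/(2*n)) = (6 + H)/(2*n))
U = 1/2 (U = (1/2)*(6 - 1)/5 = (1/2)*(1/5)*5 = 1/2 ≈ 0.50000)
o = -2 (o = (1/2)*(-4) = -2)
o**2 = (-2)**2 = 4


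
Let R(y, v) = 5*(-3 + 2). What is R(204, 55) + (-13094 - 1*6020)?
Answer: -19119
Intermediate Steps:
R(y, v) = -5 (R(y, v) = 5*(-1) = -5)
R(204, 55) + (-13094 - 1*6020) = -5 + (-13094 - 1*6020) = -5 + (-13094 - 6020) = -5 - 19114 = -19119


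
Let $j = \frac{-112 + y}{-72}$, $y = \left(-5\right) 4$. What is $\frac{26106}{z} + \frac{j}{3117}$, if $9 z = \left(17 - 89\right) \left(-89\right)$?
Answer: $\frac{122060561}{3328956} \approx 36.666$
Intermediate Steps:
$y = -20$
$j = \frac{11}{6}$ ($j = \frac{-112 - 20}{-72} = \left(-132\right) \left(- \frac{1}{72}\right) = \frac{11}{6} \approx 1.8333$)
$z = 712$ ($z = \frac{\left(17 - 89\right) \left(-89\right)}{9} = \frac{\left(-72\right) \left(-89\right)}{9} = \frac{1}{9} \cdot 6408 = 712$)
$\frac{26106}{z} + \frac{j}{3117} = \frac{26106}{712} + \frac{11}{6 \cdot 3117} = 26106 \cdot \frac{1}{712} + \frac{11}{6} \cdot \frac{1}{3117} = \frac{13053}{356} + \frac{11}{18702} = \frac{122060561}{3328956}$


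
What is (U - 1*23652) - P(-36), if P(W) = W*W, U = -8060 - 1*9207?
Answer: -42215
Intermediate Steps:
U = -17267 (U = -8060 - 9207 = -17267)
P(W) = W²
(U - 1*23652) - P(-36) = (-17267 - 1*23652) - 1*(-36)² = (-17267 - 23652) - 1*1296 = -40919 - 1296 = -42215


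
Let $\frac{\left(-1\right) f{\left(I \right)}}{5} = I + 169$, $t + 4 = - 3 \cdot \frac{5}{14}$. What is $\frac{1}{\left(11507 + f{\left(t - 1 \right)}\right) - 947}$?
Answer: $\frac{14}{136435} \approx 0.00010261$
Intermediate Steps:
$t = - \frac{71}{14}$ ($t = -4 - 3 \cdot \frac{5}{14} = -4 - 3 \cdot 5 \cdot \frac{1}{14} = -4 - \frac{15}{14} = - \frac{71}{14} \approx -5.0714$)
$f{\left(I \right)} = -845 - 5 I$ ($f{\left(I \right)} = - 5 \left(I + 169\right) = - 5 \left(169 + I\right) = -845 - 5 I$)
$\frac{1}{\left(11507 + f{\left(t - 1 \right)}\right) - 947} = \frac{1}{\left(11507 - \left(845 + 5 \left(- \frac{71}{14} - 1\right)\right)\right) - 947} = \frac{1}{\left(11507 - \frac{11405}{14}\right) - 947} = \frac{1}{\frac{149693}{14} - 947} = \frac{1}{\frac{136435}{14}} = \frac{14}{136435}$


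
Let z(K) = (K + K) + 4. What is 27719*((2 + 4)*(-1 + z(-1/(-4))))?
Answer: 582099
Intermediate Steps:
z(K) = 4 + 2*K (z(K) = 2*K + 4 = 4 + 2*K)
27719*((2 + 4)*(-1 + z(-1/(-4)))) = 27719*((2 + 4)*(-1 + (4 + 2*(-1/(-4))))) = 27719*(6*(-1 + (4 + 2*(-1*(-¼))))) = 27719*(6*(-1 + (4 + 2*(¼)))) = 27719*(6*(-1 + (4 + ½))) = 27719*(6*(-1 + 9/2)) = 27719*(6*(7/2)) = 27719*21 = 582099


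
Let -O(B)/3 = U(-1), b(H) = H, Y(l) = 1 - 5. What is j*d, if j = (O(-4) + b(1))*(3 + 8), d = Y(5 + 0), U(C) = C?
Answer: -176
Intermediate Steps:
Y(l) = -4
d = -4
O(B) = 3 (O(B) = -3*(-1) = 3)
j = 44 (j = (3 + 1)*(3 + 8) = 4*11 = 44)
j*d = 44*(-4) = -176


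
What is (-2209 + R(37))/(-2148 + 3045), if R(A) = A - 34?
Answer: -2206/897 ≈ -2.4593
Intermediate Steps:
R(A) = -34 + A
(-2209 + R(37))/(-2148 + 3045) = (-2209 + (-34 + 37))/(-2148 + 3045) = (-2209 + 3)/897 = -2206*1/897 = -2206/897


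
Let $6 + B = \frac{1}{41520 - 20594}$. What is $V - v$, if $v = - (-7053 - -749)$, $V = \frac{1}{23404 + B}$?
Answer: $- \frac{3086605743970}{489626549} \approx -6304.0$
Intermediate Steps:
$B = - \frac{125555}{20926}$ ($B = -6 + \frac{1}{41520 - 20594} = -6 + \frac{1}{20926} = - \frac{125555}{20926} \approx -6.0$)
$V = \frac{20926}{489626549}$ ($V = \frac{1}{23404 - \frac{125555}{20926}} = \frac{1}{\frac{489626549}{20926}} = \frac{20926}{489626549} \approx 4.2739 \cdot 10^{-5}$)
$v = 6304$ ($v = - (-7053 + 749) = \left(-1\right) \left(-6304\right) = 6304$)
$V - v = \frac{20926}{489626549} - 6304 = - \frac{3086605743970}{489626549}$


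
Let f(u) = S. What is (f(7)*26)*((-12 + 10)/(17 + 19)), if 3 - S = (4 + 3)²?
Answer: 598/9 ≈ 66.444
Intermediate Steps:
S = -46 (S = 3 - (4 + 3)² = 3 - 1*7² = 3 - 1*49 = 3 - 49 = -46)
f(u) = -46
(f(7)*26)*((-12 + 10)/(17 + 19)) = (-46*26)*((-12 + 10)/(17 + 19)) = -(-2392)/36 = -1196*(-1/18) = 598/9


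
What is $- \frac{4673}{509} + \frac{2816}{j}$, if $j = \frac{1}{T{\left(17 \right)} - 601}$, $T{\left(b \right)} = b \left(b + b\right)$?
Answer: $- \frac{32971585}{509} \approx -64777.0$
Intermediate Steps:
$T{\left(b \right)} = 2 b^{2}$ ($T{\left(b \right)} = b 2 b = 2 b^{2}$)
$j = - \frac{1}{23}$ ($j = \frac{1}{2 \cdot 17^{2} - 601} = \frac{1}{2 \cdot 289 - 601} = \frac{1}{578 - 601} = \frac{1}{-23} = - \frac{1}{23} \approx -0.043478$)
$- \frac{4673}{509} + \frac{2816}{j} = - \frac{4673}{509} + \frac{2816}{- \frac{1}{23}} = \left(-4673\right) \frac{1}{509} + 2816 \left(-23\right) = - \frac{4673}{509} - 64768 = - \frac{32971585}{509}$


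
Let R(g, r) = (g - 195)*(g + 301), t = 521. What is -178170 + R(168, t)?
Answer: -190833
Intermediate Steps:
R(g, r) = (-195 + g)*(301 + g)
-178170 + R(168, t) = -178170 + (-58695 + 168² + 106*168) = -178170 + (-58695 + 28224 + 17808) = -178170 - 12663 = -190833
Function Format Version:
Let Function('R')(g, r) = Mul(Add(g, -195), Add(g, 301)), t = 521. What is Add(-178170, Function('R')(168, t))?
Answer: -190833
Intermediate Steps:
Function('R')(g, r) = Mul(Add(-195, g), Add(301, g))
Add(-178170, Function('R')(168, t)) = Add(-178170, Add(-58695, Pow(168, 2), Mul(106, 168))) = Add(-178170, Add(-58695, 28224, 17808)) = Add(-178170, -12663) = -190833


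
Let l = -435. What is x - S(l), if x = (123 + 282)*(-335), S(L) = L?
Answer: -135240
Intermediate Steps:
x = -135675 (x = 405*(-335) = -135675)
x - S(l) = -135675 - 1*(-435) = -135675 + 435 = -135240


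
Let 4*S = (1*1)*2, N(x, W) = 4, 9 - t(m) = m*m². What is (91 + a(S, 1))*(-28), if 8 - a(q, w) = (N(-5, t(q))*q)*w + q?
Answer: -2702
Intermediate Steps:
t(m) = 9 - m³ (t(m) = 9 - m*m² = 9 - m³)
S = ½ (S = ((1*1)*2)/4 = (1*2)/4 = (¼)*2 = ½ ≈ 0.50000)
a(q, w) = 8 - q - 4*q*w (a(q, w) = 8 - ((4*q)*w + q) = 8 - (4*q*w + q) = 8 - (q + 4*q*w) = 8 + (-q - 4*q*w) = 8 - q - 4*q*w)
(91 + a(S, 1))*(-28) = (91 + (8 - 1*½ - 4*½*1))*(-28) = (91 + (8 - ½ - 2))*(-28) = (91 + 11/2)*(-28) = (193/2)*(-28) = -2702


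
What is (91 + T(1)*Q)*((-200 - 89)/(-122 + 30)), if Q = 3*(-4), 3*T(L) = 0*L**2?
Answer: 26299/92 ≈ 285.86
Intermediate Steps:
T(L) = 0 (T(L) = (0*L**2)/3 = (1/3)*0 = 0)
Q = -12
(91 + T(1)*Q)*((-200 - 89)/(-122 + 30)) = (91 + 0*(-12))*((-200 - 89)/(-122 + 30)) = (91 + 0)*(-289/(-92)) = 91*(-289*(-1/92)) = 91*(289/92) = 26299/92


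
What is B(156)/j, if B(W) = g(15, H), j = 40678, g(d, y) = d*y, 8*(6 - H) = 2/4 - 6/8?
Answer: 2895/1301696 ≈ 0.0022240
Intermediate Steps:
H = 193/32 (H = 6 - (2/4 - 6/8)/8 = 6 - (2*(¼) - 6*⅛)/8 = 6 - (½ - ¾)/8 = 6 - ⅛*(-¼) = 6 + 1/32 = 193/32 ≈ 6.0313)
B(W) = 2895/32 (B(W) = 15*(193/32) = 2895/32)
B(156)/j = (2895/32)/40678 = (2895/32)*(1/40678) = 2895/1301696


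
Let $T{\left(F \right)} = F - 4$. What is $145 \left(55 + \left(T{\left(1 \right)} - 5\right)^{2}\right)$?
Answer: $17255$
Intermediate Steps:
$T{\left(F \right)} = -4 + F$
$145 \left(55 + \left(T{\left(1 \right)} - 5\right)^{2}\right) = 145 \left(55 + \left(\left(-4 + 1\right) - 5\right)^{2}\right) = 145 \left(55 + \left(-3 - 5\right)^{2}\right) = 145 \left(55 + \left(-8\right)^{2}\right) = 145 \left(55 + 64\right) = 145 \cdot 119 = 17255$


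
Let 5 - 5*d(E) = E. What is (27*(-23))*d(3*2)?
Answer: 621/5 ≈ 124.20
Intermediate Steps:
d(E) = 1 - E/5
(27*(-23))*d(3*2) = (27*(-23))*(1 - 3*2/5) = -621*(1 - ⅕*6) = -621*(1 - 6/5) = -621*(-⅕) = 621/5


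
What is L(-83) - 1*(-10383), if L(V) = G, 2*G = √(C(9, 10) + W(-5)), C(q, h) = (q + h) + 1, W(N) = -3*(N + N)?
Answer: 10383 + 5*√2/2 ≈ 10387.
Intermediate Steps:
W(N) = -6*N
C(q, h) = 1 + h + q (C(q, h) = (h + q) + 1 = 1 + h + q)
G = 5*√2/2 (G = √((1 + 10 + 9) - 6*(-5))/2 = √(20 + 30)/2 = √50/2 = (5*√2)/2 = 5*√2/2 ≈ 3.5355)
L(V) = 5*√2/2
L(-83) - 1*(-10383) = 5*√2/2 - 1*(-10383) = 5*√2/2 + 10383 = 10383 + 5*√2/2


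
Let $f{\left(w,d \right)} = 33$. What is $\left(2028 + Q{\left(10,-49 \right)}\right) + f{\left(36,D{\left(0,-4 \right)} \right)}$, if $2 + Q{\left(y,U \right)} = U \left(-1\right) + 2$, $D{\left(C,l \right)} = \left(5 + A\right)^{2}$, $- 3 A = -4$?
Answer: $2110$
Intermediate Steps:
$A = \frac{4}{3}$ ($A = \left(- \frac{1}{3}\right) \left(-4\right) = \frac{4}{3} \approx 1.3333$)
$D{\left(C,l \right)} = \frac{361}{9}$ ($D{\left(C,l \right)} = \left(5 + \frac{4}{3}\right)^{2} = \left(\frac{19}{3}\right)^{2} = \frac{361}{9}$)
$Q{\left(y,U \right)} = - U$ ($Q{\left(y,U \right)} = -2 + \left(U \left(-1\right) + 2\right) = -2 - \left(-2 + U\right) = - U$)
$\left(2028 + Q{\left(10,-49 \right)}\right) + f{\left(36,D{\left(0,-4 \right)} \right)} = \left(2028 - -49\right) + 33 = \left(2028 + 49\right) + 33 = 2077 + 33 = 2110$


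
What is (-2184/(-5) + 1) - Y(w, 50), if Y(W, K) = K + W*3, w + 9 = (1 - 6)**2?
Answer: 1699/5 ≈ 339.80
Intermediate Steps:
w = 16 (w = -9 + (1 - 6)**2 = -9 + (-5)**2 = -9 + 25 = 16)
Y(W, K) = K + 3*W
(-2184/(-5) + 1) - Y(w, 50) = (-2184/(-5) + 1) - (50 + 3*16) = (-2184*(-1)/5 + 1) - (50 + 48) = (-26*(-84/5) + 1) - 1*98 = (2184/5 + 1) - 98 = 2189/5 - 98 = 1699/5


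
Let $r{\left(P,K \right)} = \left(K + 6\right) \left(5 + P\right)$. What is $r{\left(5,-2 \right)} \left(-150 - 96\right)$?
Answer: $-9840$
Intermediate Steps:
$r{\left(P,K \right)} = \left(5 + P\right) \left(6 + K\right)$ ($r{\left(P,K \right)} = \left(6 + K\right) \left(5 + P\right) = \left(5 + P\right) \left(6 + K\right)$)
$r{\left(5,-2 \right)} \left(-150 - 96\right) = \left(30 + 5 \left(-2\right) + 6 \cdot 5 - 10\right) \left(-150 - 96\right) = \left(30 - 10 + 30 - 10\right) \left(-246\right) = 40 \left(-246\right) = -9840$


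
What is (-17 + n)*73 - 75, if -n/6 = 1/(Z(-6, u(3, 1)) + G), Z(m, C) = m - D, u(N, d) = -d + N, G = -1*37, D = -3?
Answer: -26101/20 ≈ -1305.1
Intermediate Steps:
G = -37
u(N, d) = N - d
Z(m, C) = 3 + m (Z(m, C) = m - 1*(-3) = m + 3 = 3 + m)
n = 3/20 (n = -6/((3 - 6) - 37) = -6/(-3 - 37) = -6/(-40) = -6*(-1/40) = 3/20 ≈ 0.15000)
(-17 + n)*73 - 75 = (-17 + 3/20)*73 - 75 = -337/20*73 - 75 = -24601/20 - 75 = -26101/20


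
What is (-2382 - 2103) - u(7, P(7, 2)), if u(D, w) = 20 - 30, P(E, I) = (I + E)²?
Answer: -4475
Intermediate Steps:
P(E, I) = (E + I)²
u(D, w) = -10
(-2382 - 2103) - u(7, P(7, 2)) = (-2382 - 2103) - 1*(-10) = -4485 + 10 = -4475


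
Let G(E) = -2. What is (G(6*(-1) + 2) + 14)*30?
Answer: 360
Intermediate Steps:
(G(6*(-1) + 2) + 14)*30 = (-2 + 14)*30 = 12*30 = 360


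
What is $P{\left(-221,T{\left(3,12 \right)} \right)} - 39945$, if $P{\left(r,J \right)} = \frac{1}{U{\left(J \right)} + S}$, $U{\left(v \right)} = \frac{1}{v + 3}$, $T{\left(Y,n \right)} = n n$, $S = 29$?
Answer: $- \frac{170325333}{4264} \approx -39945.0$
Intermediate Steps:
$T{\left(Y,n \right)} = n^{2}$
$U{\left(v \right)} = \frac{1}{3 + v}$
$P{\left(r,J \right)} = \frac{1}{29 + \frac{1}{3 + J}}$ ($P{\left(r,J \right)} = \frac{1}{\frac{1}{3 + J} + 29} = \frac{1}{29 + \frac{1}{3 + J}}$)
$P{\left(-221,T{\left(3,12 \right)} \right)} - 39945 = \frac{3 + 12^{2}}{88 + 29 \cdot 12^{2}} - 39945 = \frac{3 + 144}{88 + 29 \cdot 144} - 39945 = \frac{1}{88 + 4176} \cdot 147 - 39945 = \frac{1}{4264} \cdot 147 - 39945 = \frac{147}{4264} - 39945 = - \frac{170325333}{4264}$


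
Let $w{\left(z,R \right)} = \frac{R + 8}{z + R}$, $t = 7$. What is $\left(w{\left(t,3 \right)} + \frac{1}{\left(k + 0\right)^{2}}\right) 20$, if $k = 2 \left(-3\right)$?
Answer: $\frac{203}{9} \approx 22.556$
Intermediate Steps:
$w{\left(z,R \right)} = \frac{8 + R}{R + z}$
$k = -6$
$\left(w{\left(t,3 \right)} + \frac{1}{\left(k + 0\right)^{2}}\right) 20 = \left(\frac{8 + 3}{3 + 7} + \frac{1}{\left(-6 + 0\right)^{2}}\right) 20 = \left(\frac{1}{10} \cdot 11 + \frac{1}{\left(-6\right)^{2}}\right) 20 = \left(\frac{1}{10} \cdot 11 + \frac{1}{36}\right) 20 = \left(\frac{11}{10} + \frac{1}{36}\right) 20 = \frac{203}{180} \cdot 20 = \frac{203}{9}$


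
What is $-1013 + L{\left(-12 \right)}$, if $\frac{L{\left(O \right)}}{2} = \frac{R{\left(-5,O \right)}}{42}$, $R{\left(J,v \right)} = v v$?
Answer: $- \frac{7043}{7} \approx -1006.1$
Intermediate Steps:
$R{\left(J,v \right)} = v^{2}$
$L{\left(O \right)} = \frac{O^{2}}{21}$ ($L{\left(O \right)} = 2 \frac{O^{2}}{42} = \frac{O^{2}}{21}$)
$-1013 + L{\left(-12 \right)} = -1013 + \frac{\left(-12\right)^{2}}{21} = -1013 + \frac{1}{21} \cdot 144 = -1013 + \frac{48}{7} = - \frac{7043}{7}$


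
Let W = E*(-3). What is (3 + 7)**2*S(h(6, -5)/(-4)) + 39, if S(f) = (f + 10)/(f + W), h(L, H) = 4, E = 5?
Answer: -69/4 ≈ -17.250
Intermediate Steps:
W = -15 (W = 5*(-3) = -15)
S(f) = (10 + f)/(-15 + f) (S(f) = (f + 10)/(f - 15) = (10 + f)/(-15 + f))
(3 + 7)**2*S(h(6, -5)/(-4)) + 39 = (3 + 7)**2*((10 + 4/(-4))/(-15 + 4/(-4))) + 39 = 10**2*((10 + 4*(-1/4))/(-15 + 4*(-1/4))) + 39 = 100*((10 - 1)/(-15 - 1)) + 39 = 100*(9/(-16)) + 39 = 100*(-1/16*9) + 39 = 100*(-9/16) + 39 = -225/4 + 39 = -69/4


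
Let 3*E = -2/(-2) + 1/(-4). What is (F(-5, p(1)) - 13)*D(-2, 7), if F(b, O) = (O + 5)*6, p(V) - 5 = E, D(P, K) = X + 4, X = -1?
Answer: 291/2 ≈ 145.50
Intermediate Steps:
D(P, K) = 3 (D(P, K) = -1 + 4 = 3)
E = ¼ (E = (-2/(-2) + 1/(-4))/3 = (-2*(-½) + 1*(-¼))/3 = (1 - ¼)/3 = (⅓)*(¾) = ¼ ≈ 0.25000)
p(V) = 21/4 (p(V) = 5 + ¼ = 21/4)
F(b, O) = 30 + 6*O (F(b, O) = (5 + O)*6 = 30 + 6*O)
(F(-5, p(1)) - 13)*D(-2, 7) = ((30 + 6*(21/4)) - 13)*3 = ((30 + 63/2) - 13)*3 = (123/2 - 13)*3 = (97/2)*3 = 291/2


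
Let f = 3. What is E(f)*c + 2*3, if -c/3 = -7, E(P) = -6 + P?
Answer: -57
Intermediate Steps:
c = 21 (c = -3*(-7) = 21)
E(f)*c + 2*3 = (-6 + 3)*21 + 2*3 = -3*21 + 6 = -63 + 6 = -57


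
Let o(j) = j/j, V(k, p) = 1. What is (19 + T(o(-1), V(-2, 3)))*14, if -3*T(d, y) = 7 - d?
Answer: 238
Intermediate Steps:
o(j) = 1
T(d, y) = -7/3 + d/3 (T(d, y) = -(7 - d)/3 = -7/3 + d/3)
(19 + T(o(-1), V(-2, 3)))*14 = (19 + (-7/3 + (⅓)*1))*14 = (19 + (-7/3 + ⅓))*14 = (19 - 2)*14 = 17*14 = 238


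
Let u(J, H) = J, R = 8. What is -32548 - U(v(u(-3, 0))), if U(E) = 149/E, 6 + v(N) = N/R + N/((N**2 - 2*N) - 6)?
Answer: -5236652/161 ≈ -32526.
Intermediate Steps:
v(N) = -6 + N/8 + N/(-6 + N**2 - 2*N) (v(N) = -6 + (N/8 + N/((N**2 - 2*N) - 6)) = -6 + (N*(1/8) + N/(-6 + N**2 - 2*N)) = -6 + (N/8 + N/(-6 + N**2 - 2*N)) = -6 + N/8 + N/(-6 + N**2 - 2*N))
-32548 - U(v(u(-3, 0))) = -32548 - 149/((-288 - 1*(-3)**3 - 98*(-3) + 50*(-3)**2)/(8*(6 - 1*(-3)**2 + 2*(-3)))) = -32548 - 149/((-288 - 1*(-27) + 294 + 50*9)/(8*(6 - 1*9 - 6))) = -32548 - 149/((-288 + 27 + 294 + 450)/(8*(6 - 9 - 6))) = -32548 - 149/((1/8)*483/(-9)) = -32548 - 149/((1/8)*(-1/9)*483) = -32548 - 149/(-161/24) = -32548 - 149*(-24)/161 = -32548 - 1*(-3576/161) = -32548 + 3576/161 = -5236652/161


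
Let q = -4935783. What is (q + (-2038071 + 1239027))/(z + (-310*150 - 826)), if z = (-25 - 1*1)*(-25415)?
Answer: -1911609/204488 ≈ -9.3483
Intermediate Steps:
z = 660790 (z = (-25 - 1)*(-25415) = -26*(-25415) = 660790)
(q + (-2038071 + 1239027))/(z + (-310*150 - 826)) = (-4935783 + (-2038071 + 1239027))/(660790 + (-310*150 - 826)) = (-4935783 - 799044)/(660790 + (-46500 - 826)) = -5734827/(660790 - 47326) = -5734827/613464 = -5734827*1/613464 = -1911609/204488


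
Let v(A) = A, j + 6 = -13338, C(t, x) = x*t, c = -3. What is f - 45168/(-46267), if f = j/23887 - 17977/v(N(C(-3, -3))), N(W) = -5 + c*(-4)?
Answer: -19864586997757/7736258803 ≈ -2567.7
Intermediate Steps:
C(t, x) = t*x
j = -13344 (j = -6 - 13338 = -13344)
N(W) = 7 (N(W) = -5 - 3*(-4) = -5 + 12 = 7)
f = -429510007/167209 (f = -13344/23887 - 17977/7 = -429510007/167209 ≈ -2568.7)
f - 45168/(-46267) = -429510007/167209 - 45168/(-46267) = -429510007/167209 - 45168*(-1/46267) = -429510007/167209 + 45168/46267 = -19864586997757/7736258803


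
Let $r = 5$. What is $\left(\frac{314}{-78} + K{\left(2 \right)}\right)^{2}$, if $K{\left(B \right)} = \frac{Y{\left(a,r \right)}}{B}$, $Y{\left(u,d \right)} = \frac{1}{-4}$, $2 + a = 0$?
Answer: $\frac{1677025}{97344} \approx 17.228$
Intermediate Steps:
$a = -2$ ($a = -2 + 0 = -2$)
$Y{\left(u,d \right)} = - \frac{1}{4}$
$K{\left(B \right)} = - \frac{1}{4 B}$
$\left(\frac{314}{-78} + K{\left(2 \right)}\right)^{2} = \left(\frac{314}{-78} - \frac{1}{4 \cdot 2}\right)^{2} = \left(314 \left(- \frac{1}{78}\right) - \frac{1}{8}\right)^{2} = \left(- \frac{157}{39} - \frac{1}{8}\right)^{2} = \left(- \frac{1295}{312}\right)^{2} = \frac{1677025}{97344}$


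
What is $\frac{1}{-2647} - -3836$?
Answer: $\frac{10153891}{2647} \approx 3836.0$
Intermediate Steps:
$\frac{1}{-2647} - -3836 = - \frac{1}{2647} + 3836 = \frac{10153891}{2647}$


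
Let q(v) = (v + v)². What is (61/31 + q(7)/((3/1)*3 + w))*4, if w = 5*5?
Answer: 16300/527 ≈ 30.930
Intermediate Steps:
w = 25
q(v) = 4*v² (q(v) = (2*v)² = 4*v²)
(61/31 + q(7)/((3/1)*3 + w))*4 = (61/31 + (4*7²)/((3/1)*3 + 25))*4 = (61*(1/31) + (4*49)/((3*1)*3 + 25))*4 = (61/31 + 196/(3*3 + 25))*4 = (61/31 + 196/(9 + 25))*4 = (61/31 + 196/34)*4 = (61/31 + 196*(1/34))*4 = (61/31 + 98/17)*4 = (4075/527)*4 = 16300/527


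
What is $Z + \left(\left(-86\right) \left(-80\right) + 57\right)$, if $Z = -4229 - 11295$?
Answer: $-8587$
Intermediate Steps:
$Z = -15524$ ($Z = -4229 - 11295 = -15524$)
$Z + \left(\left(-86\right) \left(-80\right) + 57\right) = -15524 + \left(\left(-86\right) \left(-80\right) + 57\right) = -15524 + \left(6880 + 57\right) = -15524 + 6937 = -8587$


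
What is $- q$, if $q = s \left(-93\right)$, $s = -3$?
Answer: $-279$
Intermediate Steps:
$q = 279$ ($q = \left(-3\right) \left(-93\right) = 279$)
$- q = \left(-1\right) 279 = -279$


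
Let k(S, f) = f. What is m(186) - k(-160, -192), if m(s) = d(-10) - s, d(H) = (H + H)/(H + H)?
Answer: 7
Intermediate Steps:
d(H) = 1 (d(H) = (2*H)/((2*H)) = (2*H)*(1/(2*H)) = 1)
m(s) = 1 - s
m(186) - k(-160, -192) = (1 - 1*186) - 1*(-192) = (1 - 186) + 192 = -185 + 192 = 7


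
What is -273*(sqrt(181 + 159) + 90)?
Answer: -24570 - 546*sqrt(85) ≈ -29604.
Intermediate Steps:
-273*(sqrt(181 + 159) + 90) = -273*(sqrt(340) + 90) = -273*(2*sqrt(85) + 90) = -273*(90 + 2*sqrt(85)) = -24570 - 546*sqrt(85)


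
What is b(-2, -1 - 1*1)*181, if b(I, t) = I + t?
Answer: -724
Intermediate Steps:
b(-2, -1 - 1*1)*181 = (-2 + (-1 - 1*1))*181 = (-2 + (-1 - 1))*181 = (-2 - 2)*181 = -4*181 = -724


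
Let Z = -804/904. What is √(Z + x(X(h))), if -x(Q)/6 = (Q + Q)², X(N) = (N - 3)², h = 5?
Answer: 3*I*√2184290/226 ≈ 19.619*I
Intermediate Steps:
X(N) = (-3 + N)²
x(Q) = -24*Q² (x(Q) = -6*(Q + Q)² = -6*4*Q² = -24*Q²)
Z = -201/226 (Z = -804*1/904 = -201/226 ≈ -0.88938)
√(Z + x(X(h))) = √(-201/226 - 24*(-3 + 5)⁴) = √(-201/226 - 24*(2²)²) = √(-201/226 - 24*4²) = √(-201/226 - 24*16) = √(-201/226 - 384) = √(-86985/226) = 3*I*√2184290/226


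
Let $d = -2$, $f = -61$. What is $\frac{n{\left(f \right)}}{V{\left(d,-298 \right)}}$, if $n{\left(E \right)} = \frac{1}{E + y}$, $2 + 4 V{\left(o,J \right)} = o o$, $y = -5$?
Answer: $- \frac{1}{33} \approx -0.030303$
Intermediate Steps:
$V{\left(o,J \right)} = - \frac{1}{2} + \frac{o^{2}}{4}$ ($V{\left(o,J \right)} = - \frac{1}{2} + \frac{o o}{4} = - \frac{1}{2} + \frac{o^{2}}{4}$)
$n{\left(E \right)} = \frac{1}{-5 + E}$ ($n{\left(E \right)} = \frac{1}{E - 5} = \frac{1}{-5 + E}$)
$\frac{n{\left(f \right)}}{V{\left(d,-298 \right)}} = \frac{1}{\left(-5 - 61\right) \left(- \frac{1}{2} + \frac{\left(-2\right)^{2}}{4}\right)} = \frac{1}{\left(-66\right) \left(- \frac{1}{2} + \frac{1}{4} \cdot 4\right)} = - \frac{1}{66 \left(- \frac{1}{2} + 1\right)} = - \frac{\frac{1}{\frac{1}{2}}}{66} = \left(- \frac{1}{66}\right) 2 = - \frac{1}{33}$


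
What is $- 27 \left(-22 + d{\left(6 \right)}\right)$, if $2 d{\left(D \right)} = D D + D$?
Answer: $27$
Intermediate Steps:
$d{\left(D \right)} = \frac{D}{2} + \frac{D^{2}}{2}$ ($d{\left(D \right)} = \frac{D D + D}{2} = \frac{D^{2} + D}{2} = \frac{D + D^{2}}{2} = \frac{D}{2} + \frac{D^{2}}{2}$)
$- 27 \left(-22 + d{\left(6 \right)}\right) = - 27 \left(-22 + \frac{1}{2} \cdot 6 \left(1 + 6\right)\right) = - 27 \left(-22 + \frac{1}{2} \cdot 6 \cdot 7\right) = - 27 \left(-22 + 21\right) = \left(-27\right) \left(-1\right) = 27$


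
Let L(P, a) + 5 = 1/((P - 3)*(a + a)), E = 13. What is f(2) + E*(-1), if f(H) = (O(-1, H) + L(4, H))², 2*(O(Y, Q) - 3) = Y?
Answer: -127/16 ≈ -7.9375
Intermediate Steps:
O(Y, Q) = 3 + Y/2
L(P, a) = -5 + 1/(2*a*(-3 + P)) (L(P, a) = -5 + 1/((P - 3)*(a + a)) = -5 + 1/((-3 + P)*(2*a)) = -5 + 1/(2*a*(-3 + P)))
f(H) = (5/2 + (1 - 10*H)/(2*H))² (f(H) = ((3 + (½)*(-1)) + (1 + 30*H - 10*4*H)/(2*H*(-3 + 4)))² = ((3 - ½) + (½)*(1 + 30*H - 40*H)/(H*1))² = (5/2 + (½)*1*(1 - 10*H)/H)² = (5/2 + (1 - 10*H)/(2*H))²)
f(2) + E*(-1) = (¼)*(1 - 5*2)²/2² + 13*(-1) = (¼)*(¼)*(1 - 10)² - 13 = (¼)*(¼)*(-9)² - 13 = (¼)*(¼)*81 - 13 = 81/16 - 13 = -127/16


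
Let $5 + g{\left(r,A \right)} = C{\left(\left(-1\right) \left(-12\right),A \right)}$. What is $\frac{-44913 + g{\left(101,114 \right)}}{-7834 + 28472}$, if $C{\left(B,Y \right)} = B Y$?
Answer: $- \frac{21775}{10319} \approx -2.1102$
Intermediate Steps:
$g{\left(r,A \right)} = -5 + 12 A$ ($g{\left(r,A \right)} = -5 + \left(-1\right) \left(-12\right) A = -5 + 12 A$)
$\frac{-44913 + g{\left(101,114 \right)}}{-7834 + 28472} = \frac{-44913 + \left(-5 + 12 \cdot 114\right)}{-7834 + 28472} = \frac{-44913 + \left(-5 + 1368\right)}{20638} = \left(-44913 + 1363\right) \frac{1}{20638} = \left(-43550\right) \frac{1}{20638} = - \frac{21775}{10319}$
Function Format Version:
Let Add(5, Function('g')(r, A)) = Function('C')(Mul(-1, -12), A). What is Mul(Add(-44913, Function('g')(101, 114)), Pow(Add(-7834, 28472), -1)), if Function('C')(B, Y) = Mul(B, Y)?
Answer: Rational(-21775, 10319) ≈ -2.1102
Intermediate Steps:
Function('g')(r, A) = Add(-5, Mul(12, A)) (Function('g')(r, A) = Add(-5, Mul(Mul(-1, -12), A)) = Add(-5, Mul(12, A)))
Mul(Add(-44913, Function('g')(101, 114)), Pow(Add(-7834, 28472), -1)) = Mul(Add(-44913, Add(-5, Mul(12, 114))), Pow(Add(-7834, 28472), -1)) = Mul(Add(-44913, Add(-5, 1368)), Pow(20638, -1)) = Mul(Add(-44913, 1363), Rational(1, 20638)) = Mul(-43550, Rational(1, 20638)) = Rational(-21775, 10319)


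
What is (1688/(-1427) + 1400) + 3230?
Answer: 6605322/1427 ≈ 4628.8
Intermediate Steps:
(1688/(-1427) + 1400) + 3230 = (1688*(-1/1427) + 1400) + 3230 = (-1688/1427 + 1400) + 3230 = 1996112/1427 + 3230 = 6605322/1427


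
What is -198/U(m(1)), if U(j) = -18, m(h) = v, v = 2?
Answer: 11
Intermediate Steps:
m(h) = 2
-198/U(m(1)) = -198/(-18) = -198*(-1/18) = 11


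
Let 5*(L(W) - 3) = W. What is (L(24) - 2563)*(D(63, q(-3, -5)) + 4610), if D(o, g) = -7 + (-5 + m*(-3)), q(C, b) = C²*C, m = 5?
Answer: -58552408/5 ≈ -1.1710e+7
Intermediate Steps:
L(W) = 3 + W/5
q(C, b) = C³
D(o, g) = -27 (D(o, g) = -7 + (-5 + 5*(-3)) = -7 + (-5 - 15) = -7 - 20 = -27)
(L(24) - 2563)*(D(63, q(-3, -5)) + 4610) = ((3 + (⅕)*24) - 2563)*(-27 + 4610) = ((3 + 24/5) - 2563)*4583 = (39/5 - 2563)*4583 = -12776/5*4583 = -58552408/5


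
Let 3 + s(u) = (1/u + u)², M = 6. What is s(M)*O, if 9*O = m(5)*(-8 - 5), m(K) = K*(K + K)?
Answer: -409825/162 ≈ -2529.8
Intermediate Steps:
s(u) = -3 + (u + 1/u)² (s(u) = -3 + (1/u + u)² = -3 + (u + 1/u)²)
m(K) = 2*K² (m(K) = K*(2*K) = 2*K²)
O = -650/9 (O = ((2*5²)*(-8 - 5))/9 = ((2*25)*(-13))/9 = (50*(-13))/9 = (⅑)*(-650) = -650/9 ≈ -72.222)
s(M)*O = (-1 + 6⁻² + 6²)*(-650/9) = (-1 + 1/36 + 36)*(-650/9) = (1261/36)*(-650/9) = -409825/162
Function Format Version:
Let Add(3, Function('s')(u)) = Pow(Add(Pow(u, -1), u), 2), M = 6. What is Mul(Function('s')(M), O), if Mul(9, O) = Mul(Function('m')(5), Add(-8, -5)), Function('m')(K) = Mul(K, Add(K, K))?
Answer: Rational(-409825, 162) ≈ -2529.8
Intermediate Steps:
Function('s')(u) = Add(-3, Pow(Add(u, Pow(u, -1)), 2)) (Function('s')(u) = Add(-3, Pow(Add(Pow(u, -1), u), 2)) = Add(-3, Pow(Add(u, Pow(u, -1)), 2)))
Function('m')(K) = Mul(2, Pow(K, 2)) (Function('m')(K) = Mul(K, Mul(2, K)) = Mul(2, Pow(K, 2)))
O = Rational(-650, 9) (O = Mul(Rational(1, 9), Mul(Mul(2, Pow(5, 2)), Add(-8, -5))) = Mul(Rational(1, 9), Mul(Mul(2, 25), -13)) = Mul(Rational(1, 9), Mul(50, -13)) = Mul(Rational(1, 9), -650) = Rational(-650, 9) ≈ -72.222)
Mul(Function('s')(M), O) = Mul(Add(-1, Pow(6, -2), Pow(6, 2)), Rational(-650, 9)) = Mul(Add(-1, Rational(1, 36), 36), Rational(-650, 9)) = Mul(Rational(1261, 36), Rational(-650, 9)) = Rational(-409825, 162)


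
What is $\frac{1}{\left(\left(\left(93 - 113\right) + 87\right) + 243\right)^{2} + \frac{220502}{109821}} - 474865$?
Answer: $- \frac{5011734043328909}{10554018602} \approx -4.7487 \cdot 10^{5}$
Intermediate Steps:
$\frac{1}{\left(\left(\left(93 - 113\right) + 87\right) + 243\right)^{2} + \frac{220502}{109821}} - 474865 = \frac{1}{\left(\left(-20 + 87\right) + 243\right)^{2} + 220502 \cdot \frac{1}{109821}} - 474865 = \frac{1}{\left(67 + 243\right)^{2} + \frac{220502}{109821}} - 474865 = \frac{1}{310^{2} + \frac{220502}{109821}} - 474865 = \frac{1}{96100 + \frac{220502}{109821}} - 474865 = \frac{1}{\frac{10554018602}{109821}} - 474865 = \frac{109821}{10554018602} - 474865 = - \frac{5011734043328909}{10554018602}$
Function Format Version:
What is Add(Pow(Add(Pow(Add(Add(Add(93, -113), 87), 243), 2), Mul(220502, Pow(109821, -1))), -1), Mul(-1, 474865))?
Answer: Rational(-5011734043328909, 10554018602) ≈ -4.7487e+5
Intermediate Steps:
Add(Pow(Add(Pow(Add(Add(Add(93, -113), 87), 243), 2), Mul(220502, Pow(109821, -1))), -1), Mul(-1, 474865)) = Add(Pow(Add(Pow(Add(Add(-20, 87), 243), 2), Mul(220502, Rational(1, 109821))), -1), -474865) = Add(Pow(Add(Pow(Add(67, 243), 2), Rational(220502, 109821)), -1), -474865) = Add(Pow(Add(Pow(310, 2), Rational(220502, 109821)), -1), -474865) = Add(Pow(Add(96100, Rational(220502, 109821)), -1), -474865) = Add(Pow(Rational(10554018602, 109821), -1), -474865) = Add(Rational(109821, 10554018602), -474865) = Rational(-5011734043328909, 10554018602)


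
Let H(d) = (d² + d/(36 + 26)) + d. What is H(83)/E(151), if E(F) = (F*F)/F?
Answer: 432347/9362 ≈ 46.181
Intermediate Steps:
E(F) = F (E(F) = F²/F = F)
H(d) = d² + 63*d/62 (H(d) = (d² + d/62) + d = d² + 63*d/62)
H(83)/E(151) = ((1/62)*83*(63 + 62*83))/151 = ((1/62)*83*(63 + 5146))*(1/151) = ((1/62)*83*5209)*(1/151) = (432347/62)*(1/151) = 432347/9362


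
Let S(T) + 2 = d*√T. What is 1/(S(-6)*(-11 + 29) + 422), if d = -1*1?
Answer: 193/75470 + 9*I*√6/75470 ≈ 0.0025573 + 0.00029211*I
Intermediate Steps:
d = -1
S(T) = -2 - √T
1/(S(-6)*(-11 + 29) + 422) = 1/((-2 - √(-6))*(-11 + 29) + 422) = 1/((-2 - I*√6)*18 + 422) = 1/((-36 - 18*I*√6) + 422) = 1/(386 - 18*I*√6)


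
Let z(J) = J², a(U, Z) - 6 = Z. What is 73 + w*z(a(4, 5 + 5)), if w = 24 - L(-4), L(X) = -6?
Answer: 7753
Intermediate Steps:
a(U, Z) = 6 + Z
w = 30 (w = 24 - 1*(-6) = 24 + 6 = 30)
73 + w*z(a(4, 5 + 5)) = 73 + 30*(6 + (5 + 5))² = 73 + 30*(6 + 10)² = 73 + 30*16² = 73 + 30*256 = 73 + 7680 = 7753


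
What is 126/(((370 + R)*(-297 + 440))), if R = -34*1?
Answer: 3/1144 ≈ 0.0026224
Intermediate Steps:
R = -34
126/(((370 + R)*(-297 + 440))) = 126/(((370 - 34)*(-297 + 440))) = 126/((336*143)) = 126/48048 = 126*(1/48048) = 3/1144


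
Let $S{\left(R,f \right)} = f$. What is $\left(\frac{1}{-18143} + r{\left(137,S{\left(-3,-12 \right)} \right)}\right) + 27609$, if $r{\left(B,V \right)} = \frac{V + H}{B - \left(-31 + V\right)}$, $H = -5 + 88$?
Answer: $\frac{90165103633}{3265740} \approx 27609.0$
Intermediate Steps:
$H = 83$
$r{\left(B,V \right)} = \frac{83 + V}{31 + B - V}$ ($r{\left(B,V \right)} = \frac{V + 83}{B - \left(-31 + V\right)} = \frac{83 + V}{31 + B - V}$)
$\left(\frac{1}{-18143} + r{\left(137,S{\left(-3,-12 \right)} \right)}\right) + 27609 = \left(\frac{1}{-18143} + \frac{83 - 12}{31 + 137 - -12}\right) + 27609 = \left(- \frac{1}{18143} + \frac{1}{31 + 137 + 12} \cdot 71\right) + 27609 = \left(- \frac{1}{18143} + \frac{1}{180} \cdot 71\right) + 27609 = \left(- \frac{1}{18143} + \frac{71}{180}\right) + 27609 = \frac{1287973}{3265740} + 27609 = \frac{90165103633}{3265740}$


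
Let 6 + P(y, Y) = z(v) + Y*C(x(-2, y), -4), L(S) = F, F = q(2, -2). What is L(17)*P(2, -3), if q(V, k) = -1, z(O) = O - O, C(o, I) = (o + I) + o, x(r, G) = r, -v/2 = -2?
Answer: -18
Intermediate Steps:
v = 4 (v = -2*(-2) = 4)
C(o, I) = I + 2*o (C(o, I) = (I + o) + o = I + 2*o)
z(O) = 0
F = -1
L(S) = -1
P(y, Y) = -6 - 8*Y (P(y, Y) = -6 + (0 + Y*(-4 + 2*(-2))) = -6 + (0 + Y*(-4 - 4)) = -6 + (0 + Y*(-8)) = -6 + (0 - 8*Y) = -6 - 8*Y)
L(17)*P(2, -3) = -(-6 - 8*(-3)) = -(-6 + 24) = -1*18 = -18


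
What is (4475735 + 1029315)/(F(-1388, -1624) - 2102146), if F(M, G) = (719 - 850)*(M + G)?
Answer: -2752525/853787 ≈ -3.2239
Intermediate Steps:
F(M, G) = -131*G - 131*M (F(M, G) = -131*(G + M) = -131*G - 131*M)
(4475735 + 1029315)/(F(-1388, -1624) - 2102146) = (4475735 + 1029315)/((-131*(-1624) - 131*(-1388)) - 2102146) = 5505050/((212744 + 181828) - 2102146) = 5505050/(394572 - 2102146) = 5505050/(-1707574) = 5505050*(-1/1707574) = -2752525/853787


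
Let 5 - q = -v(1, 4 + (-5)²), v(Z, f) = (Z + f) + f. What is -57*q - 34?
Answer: -3682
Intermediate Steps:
v(Z, f) = Z + 2*f
q = 64 (q = 5 - (-1)*(1 + 2*(4 + (-5)²)) = 5 - (-1)*(1 + 2*(4 + 25)) = 5 - (-1)*(1 + 2*29) = 5 - (-1)*(1 + 58) = 5 - (-1)*59 = 5 - 1*(-59) = 5 + 59 = 64)
-57*q - 34 = -57*64 - 34 = -3648 - 34 = -3682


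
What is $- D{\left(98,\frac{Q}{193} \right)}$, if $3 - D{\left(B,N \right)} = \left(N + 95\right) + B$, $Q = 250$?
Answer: $\frac{36920}{193} \approx 191.3$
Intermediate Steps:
$D{\left(B,N \right)} = -92 - B - N$ ($D{\left(B,N \right)} = 3 - \left(\left(N + 95\right) + B\right) = 3 - \left(\left(95 + N\right) + B\right) = 3 - \left(95 + B + N\right) = -92 - B - N$)
$- D{\left(98,\frac{Q}{193} \right)} = - (-92 - 98 - \frac{250}{193}) = \left(-1\right) \left(- \frac{36920}{193}\right) = \frac{36920}{193}$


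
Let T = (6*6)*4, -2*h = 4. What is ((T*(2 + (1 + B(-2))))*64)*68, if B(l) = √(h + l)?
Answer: 1880064 + 1253376*I ≈ 1.8801e+6 + 1.2534e+6*I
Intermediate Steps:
h = -2 (h = -½*4 = -2)
T = 144 (T = 36*4 = 144)
B(l) = √(-2 + l)
((T*(2 + (1 + B(-2))))*64)*68 = ((144*(2 + (1 + √(-2 - 2))))*64)*68 = ((144*(2 + (1 + √(-4))))*64)*68 = ((144*(2 + (1 + 2*I)))*64)*68 = ((144*(3 + 2*I))*64)*68 = ((432 + 288*I)*64)*68 = (27648 + 18432*I)*68 = 1880064 + 1253376*I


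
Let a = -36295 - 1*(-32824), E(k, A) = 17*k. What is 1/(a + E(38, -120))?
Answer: -1/2825 ≈ -0.00035398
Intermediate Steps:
a = -3471 (a = -36295 + 32824 = -3471)
1/(a + E(38, -120)) = 1/(-3471 + 17*38) = 1/(-3471 + 646) = 1/(-2825) = -1/2825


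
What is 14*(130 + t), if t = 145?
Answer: 3850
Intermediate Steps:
14*(130 + t) = 14*(130 + 145) = 14*275 = 3850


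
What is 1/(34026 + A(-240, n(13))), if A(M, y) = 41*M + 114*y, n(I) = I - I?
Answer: 1/24186 ≈ 4.1346e-5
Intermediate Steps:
n(I) = 0
1/(34026 + A(-240, n(13))) = 1/(34026 + (41*(-240) + 114*0)) = 1/(34026 + (-9840 + 0)) = 1/(34026 - 9840) = 1/24186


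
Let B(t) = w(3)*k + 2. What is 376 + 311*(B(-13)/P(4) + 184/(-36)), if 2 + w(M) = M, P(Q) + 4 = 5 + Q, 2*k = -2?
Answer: -51811/45 ≈ -1151.4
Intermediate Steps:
k = -1 (k = (½)*(-2) = -1)
P(Q) = 1 + Q (P(Q) = -4 + (5 + Q) = 1 + Q)
w(M) = -2 + M
B(t) = 1 (B(t) = (-2 + 3)*(-1) + 2 = 1*(-1) + 2 = -1 + 2 = 1)
376 + 311*(B(-13)/P(4) + 184/(-36)) = 376 + 311*(1/(1 + 4) + 184/(-36)) = 376 + 311*(1/5 + 184*(-1/36)) = 376 + 311*(1*(⅕) - 46/9) = 376 + 311*(⅕ - 46/9) = 376 + 311*(-221/45) = 376 - 68731/45 = -51811/45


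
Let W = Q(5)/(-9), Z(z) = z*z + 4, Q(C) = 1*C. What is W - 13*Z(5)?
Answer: -3398/9 ≈ -377.56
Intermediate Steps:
Q(C) = C
Z(z) = 4 + z**2 (Z(z) = z**2 + 4 = 4 + z**2)
W = -5/9 (W = 5/(-9) = 5*(-1/9) = -5/9 ≈ -0.55556)
W - 13*Z(5) = -5/9 - 13*(4 + 5**2) = -5/9 - 13*(4 + 25) = -5/9 - 13*29 = -5/9 - 377 = -3398/9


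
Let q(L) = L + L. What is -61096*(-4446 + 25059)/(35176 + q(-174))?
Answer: -314842962/8707 ≈ -36160.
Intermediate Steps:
q(L) = 2*L
-61096*(-4446 + 25059)/(35176 + q(-174)) = -61096*(-4446 + 25059)/(35176 + 2*(-174)) = -61096*20613/(35176 - 348) = -61096/(34828*(1/20613)) = -61096/34828/20613 = -61096*20613/34828 = -314842962/8707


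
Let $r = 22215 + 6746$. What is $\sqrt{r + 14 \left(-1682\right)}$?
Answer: $\sqrt{5413} \approx 73.573$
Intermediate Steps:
$r = 28961$
$\sqrt{r + 14 \left(-1682\right)} = \sqrt{28961 + 14 \left(-1682\right)} = \sqrt{28961 - 23548} = \sqrt{5413}$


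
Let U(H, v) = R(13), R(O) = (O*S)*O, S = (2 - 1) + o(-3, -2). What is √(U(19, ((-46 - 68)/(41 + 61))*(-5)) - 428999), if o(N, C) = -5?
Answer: 5*I*√17187 ≈ 655.5*I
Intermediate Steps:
S = -4 (S = (2 - 1) - 5 = 1 - 5 = -4)
R(O) = -4*O² (R(O) = (O*(-4))*O = (-4*O)*O = -4*O²)
U(H, v) = -676 (U(H, v) = -4*13² = -4*169 = -676)
√(U(19, ((-46 - 68)/(41 + 61))*(-5)) - 428999) = √(-676 - 428999) = √(-429675) = 5*I*√17187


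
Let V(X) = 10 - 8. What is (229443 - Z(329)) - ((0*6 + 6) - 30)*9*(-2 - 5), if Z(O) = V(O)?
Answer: 227929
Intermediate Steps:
V(X) = 2
Z(O) = 2
(229443 - Z(329)) - ((0*6 + 6) - 30)*9*(-2 - 5) = (229443 - 1*2) - ((0*6 + 6) - 30)*9*(-2 - 5) = (229443 - 2) - ((0 + 6) - 30)*9*(-7) = 229441 - (6 - 30)*(-63) = 229441 - (-24)*(-63) = 229441 - 1*1512 = 229441 - 1512 = 227929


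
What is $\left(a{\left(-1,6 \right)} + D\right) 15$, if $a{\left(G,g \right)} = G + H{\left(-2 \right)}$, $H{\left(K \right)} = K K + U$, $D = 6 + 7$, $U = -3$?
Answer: $195$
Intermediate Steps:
$D = 13$
$H{\left(K \right)} = -3 + K^{2}$ ($H{\left(K \right)} = K K - 3 = K^{2} - 3 = -3 + K^{2}$)
$a{\left(G,g \right)} = 1 + G$ ($a{\left(G,g \right)} = G - \left(3 - \left(-2\right)^{2}\right) = G + \left(-3 + 4\right) = G + 1 = 1 + G$)
$\left(a{\left(-1,6 \right)} + D\right) 15 = \left(\left(1 - 1\right) + 13\right) 15 = \left(0 + 13\right) 15 = 13 \cdot 15 = 195$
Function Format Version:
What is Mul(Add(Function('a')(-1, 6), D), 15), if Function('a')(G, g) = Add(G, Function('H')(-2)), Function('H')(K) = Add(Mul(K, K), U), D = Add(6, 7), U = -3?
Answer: 195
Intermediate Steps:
D = 13
Function('H')(K) = Add(-3, Pow(K, 2)) (Function('H')(K) = Add(Mul(K, K), -3) = Add(Pow(K, 2), -3) = Add(-3, Pow(K, 2)))
Function('a')(G, g) = Add(1, G) (Function('a')(G, g) = Add(G, Add(-3, Pow(-2, 2))) = Add(G, Add(-3, 4)) = Add(G, 1) = Add(1, G))
Mul(Add(Function('a')(-1, 6), D), 15) = Mul(Add(Add(1, -1), 13), 15) = Mul(Add(0, 13), 15) = Mul(13, 15) = 195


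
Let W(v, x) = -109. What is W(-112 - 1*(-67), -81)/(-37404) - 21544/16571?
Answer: -804025537/619821684 ≈ -1.2972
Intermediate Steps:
W(-112 - 1*(-67), -81)/(-37404) - 21544/16571 = -109/(-37404) - 21544/16571 = -109*(-1/37404) - 21544*1/16571 = 109/37404 - 21544/16571 = -804025537/619821684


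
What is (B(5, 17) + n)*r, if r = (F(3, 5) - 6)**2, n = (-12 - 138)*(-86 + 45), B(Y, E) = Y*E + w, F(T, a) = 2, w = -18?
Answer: 99472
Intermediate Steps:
B(Y, E) = -18 + E*Y (B(Y, E) = Y*E - 18 = E*Y - 18 = -18 + E*Y)
n = 6150 (n = -150*(-41) = 6150)
r = 16 (r = (2 - 6)**2 = (-4)**2 = 16)
(B(5, 17) + n)*r = ((-18 + 17*5) + 6150)*16 = ((-18 + 85) + 6150)*16 = (67 + 6150)*16 = 6217*16 = 99472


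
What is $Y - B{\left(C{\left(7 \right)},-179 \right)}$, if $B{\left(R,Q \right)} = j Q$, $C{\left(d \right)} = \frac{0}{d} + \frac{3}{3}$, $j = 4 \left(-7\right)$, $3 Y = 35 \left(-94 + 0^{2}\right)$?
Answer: $- \frac{18326}{3} \approx -6108.7$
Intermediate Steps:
$Y = - \frac{3290}{3}$ ($Y = \frac{35 \left(-94 + 0^{2}\right)}{3} = \frac{35 \left(-94 + 0\right)}{3} = \frac{35 \left(-94\right)}{3} = \frac{1}{3} \left(-3290\right) = - \frac{3290}{3} \approx -1096.7$)
$j = -28$
$C{\left(d \right)} = 1$ ($C{\left(d \right)} = 0 + 3 \cdot \frac{1}{3} = 0 + 1 = 1$)
$B{\left(R,Q \right)} = - 28 Q$
$Y - B{\left(C{\left(7 \right)},-179 \right)} = - \frac{3290}{3} - \left(-28\right) \left(-179\right) = - \frac{3290}{3} - 5012 = - \frac{18326}{3}$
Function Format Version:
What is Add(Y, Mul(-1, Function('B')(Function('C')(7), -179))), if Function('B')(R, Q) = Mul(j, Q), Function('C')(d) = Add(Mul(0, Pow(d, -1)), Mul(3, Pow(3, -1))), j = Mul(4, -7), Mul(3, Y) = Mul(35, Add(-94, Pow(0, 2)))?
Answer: Rational(-18326, 3) ≈ -6108.7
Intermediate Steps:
Y = Rational(-3290, 3) (Y = Mul(Rational(1, 3), Mul(35, Add(-94, Pow(0, 2)))) = Mul(Rational(1, 3), Mul(35, Add(-94, 0))) = Mul(Rational(1, 3), Mul(35, -94)) = Mul(Rational(1, 3), -3290) = Rational(-3290, 3) ≈ -1096.7)
j = -28
Function('C')(d) = 1 (Function('C')(d) = Add(0, Mul(3, Rational(1, 3))) = Add(0, 1) = 1)
Function('B')(R, Q) = Mul(-28, Q)
Add(Y, Mul(-1, Function('B')(Function('C')(7), -179))) = Add(Rational(-3290, 3), Mul(-1, Mul(-28, -179))) = Add(Rational(-3290, 3), Mul(-1, 5012)) = Add(Rational(-3290, 3), -5012) = Rational(-18326, 3)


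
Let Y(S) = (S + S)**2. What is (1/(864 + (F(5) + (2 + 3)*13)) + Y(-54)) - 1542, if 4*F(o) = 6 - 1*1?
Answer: 37663966/3721 ≈ 10122.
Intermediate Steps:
F(o) = 5/4 (F(o) = (6 - 1*1)/4 = (6 - 1)/4 = (1/4)*5 = 5/4)
Y(S) = 4*S**2 (Y(S) = (2*S)**2 = 4*S**2)
(1/(864 + (F(5) + (2 + 3)*13)) + Y(-54)) - 1542 = (1/(864 + (5/4 + (2 + 3)*13)) + 4*(-54)**2) - 1542 = (1/(864 + (5/4 + 5*13)) + 4*2916) - 1542 = (1/(864 + (5/4 + 65)) + 11664) - 1542 = (1/(864 + 265/4) + 11664) - 1542 = (1/(3721/4) + 11664) - 1542 = (4/3721 + 11664) - 1542 = 43401748/3721 - 1542 = 37663966/3721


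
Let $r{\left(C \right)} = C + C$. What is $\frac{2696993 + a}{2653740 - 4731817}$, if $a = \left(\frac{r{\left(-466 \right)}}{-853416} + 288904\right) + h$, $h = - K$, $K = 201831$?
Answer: $- \frac{593991617597}{443366040258} \approx -1.3397$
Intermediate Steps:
$r{\left(C \right)} = 2 C$
$h = -201831$ ($h = \left(-1\right) 201831 = -201831$)
$a = \frac{18577373075}{213354}$ ($a = \left(\frac{2 \left(-466\right)}{-853416} + 288904\right) - 201831 = \left(\left(-932\right) \left(- \frac{1}{853416}\right) + 288904\right) - 201831 = \left(\frac{233}{213354} + 288904\right) - 201831 = \frac{61638824249}{213354} - 201831 = \frac{18577373075}{213354} \approx 87073.0$)
$\frac{2696993 + a}{2653740 - 4731817} = \frac{2696993 + \frac{18577373075}{213354}}{2653740 - 4731817} = \frac{593991617597}{213354 \left(2653740 - 4731817\right)} = \frac{593991617597}{213354 \left(-2078077\right)} = \frac{593991617597}{213354} \left(- \frac{1}{2078077}\right) = - \frac{593991617597}{443366040258}$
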